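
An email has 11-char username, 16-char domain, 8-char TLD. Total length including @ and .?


An email address has format: username@domain.tld
Username length: 11
'@' character: 1
Domain length: 16
'.' character: 1
TLD length: 8
Total = 11 + 1 + 16 + 1 + 8 = 37

37


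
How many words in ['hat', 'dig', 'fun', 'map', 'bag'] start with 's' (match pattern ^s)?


Pattern ^s anchors to start of word. Check which words begin with 's':
  'hat' -> no
  'dig' -> no
  'fun' -> no
  'map' -> no
  'bag' -> no
Matching words: []
Count: 0

0


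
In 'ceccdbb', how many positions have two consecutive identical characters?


Looking for consecutive identical characters in 'ceccdbb':
  pos 0-1: 'c' vs 'e' -> different
  pos 1-2: 'e' vs 'c' -> different
  pos 2-3: 'c' vs 'c' -> MATCH ('cc')
  pos 3-4: 'c' vs 'd' -> different
  pos 4-5: 'd' vs 'b' -> different
  pos 5-6: 'b' vs 'b' -> MATCH ('bb')
Consecutive identical pairs: ['cc', 'bb']
Count: 2

2


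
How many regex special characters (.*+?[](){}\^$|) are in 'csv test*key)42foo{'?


Regex special characters are: . * + ? [ ] ( ) { } \ ^ $ |
Scanning 'csv test*key)42foo{':
  pos 8: '*' -> SPECIAL
  pos 12: ')' -> SPECIAL
  pos 18: '{' -> SPECIAL
Special chars found: ['*', ')', '{']
Total: 3

3


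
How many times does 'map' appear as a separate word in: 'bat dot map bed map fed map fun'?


Scanning each word for exact match 'map':
  Word 1: 'bat' -> no
  Word 2: 'dot' -> no
  Word 3: 'map' -> MATCH
  Word 4: 'bed' -> no
  Word 5: 'map' -> MATCH
  Word 6: 'fed' -> no
  Word 7: 'map' -> MATCH
  Word 8: 'fun' -> no
Total matches: 3

3


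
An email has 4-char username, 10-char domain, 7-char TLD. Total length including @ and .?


An email address has format: username@domain.tld
Username length: 4
'@' character: 1
Domain length: 10
'.' character: 1
TLD length: 7
Total = 4 + 1 + 10 + 1 + 7 = 23

23


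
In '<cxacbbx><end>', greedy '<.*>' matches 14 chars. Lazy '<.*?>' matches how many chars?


Greedy '<.*>' tries to match as MUCH as possible.
Lazy '<.*?>' tries to match as LITTLE as possible.

String: '<cxacbbx><end>'
Greedy '<.*>' starts at first '<' and extends to the LAST '>': '<cxacbbx><end>' (14 chars)
Lazy '<.*?>' starts at first '<' and stops at the FIRST '>': '<cxacbbx>' (9 chars)

9


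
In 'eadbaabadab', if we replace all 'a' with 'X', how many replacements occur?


re.sub('a', 'X', text) replaces every occurrence of 'a' with 'X'.
Text: 'eadbaabadab'
Scanning for 'a':
  pos 1: 'a' -> replacement #1
  pos 4: 'a' -> replacement #2
  pos 5: 'a' -> replacement #3
  pos 7: 'a' -> replacement #4
  pos 9: 'a' -> replacement #5
Total replacements: 5

5


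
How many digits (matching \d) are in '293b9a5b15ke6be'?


\d matches any digit 0-9.
Scanning '293b9a5b15ke6be':
  pos 0: '2' -> DIGIT
  pos 1: '9' -> DIGIT
  pos 2: '3' -> DIGIT
  pos 4: '9' -> DIGIT
  pos 6: '5' -> DIGIT
  pos 8: '1' -> DIGIT
  pos 9: '5' -> DIGIT
  pos 12: '6' -> DIGIT
Digits found: ['2', '9', '3', '9', '5', '1', '5', '6']
Total: 8

8


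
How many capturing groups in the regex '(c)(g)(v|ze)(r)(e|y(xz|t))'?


To count capturing groups, count each '(' that starts a group.
Pattern: '(c)(g)(v|ze)(r)(e|y(xz|t))'
Walking through the pattern:
  Position 0: '(' -> group #1
  Position 3: '(' -> group #2
  Position 6: '(' -> group #3
  Position 12: '(' -> group #4
  Position 15: '(' -> group #5
  Position 19: '(' -> group #6
Total capturing groups: 6

6


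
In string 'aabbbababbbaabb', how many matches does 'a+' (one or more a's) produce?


Pattern 'a+' matches one or more consecutive a's.
String: 'aabbbababbbaabb'
Scanning for runs of a:
  Match 1: 'aa' (length 2)
  Match 2: 'a' (length 1)
  Match 3: 'a' (length 1)
  Match 4: 'aa' (length 2)
Total matches: 4

4


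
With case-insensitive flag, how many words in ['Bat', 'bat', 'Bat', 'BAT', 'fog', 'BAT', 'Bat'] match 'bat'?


Case-insensitive matching: compare each word's lowercase form to 'bat'.
  'Bat' -> lower='bat' -> MATCH
  'bat' -> lower='bat' -> MATCH
  'Bat' -> lower='bat' -> MATCH
  'BAT' -> lower='bat' -> MATCH
  'fog' -> lower='fog' -> no
  'BAT' -> lower='bat' -> MATCH
  'Bat' -> lower='bat' -> MATCH
Matches: ['Bat', 'bat', 'Bat', 'BAT', 'BAT', 'Bat']
Count: 6

6


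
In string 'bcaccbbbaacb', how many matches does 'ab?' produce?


Pattern 'ab?' matches 'a' optionally followed by 'b'.
String: 'bcaccbbbaacb'
Scanning left to right for 'a' then checking next char:
  Match 1: 'a' (a not followed by b)
  Match 2: 'a' (a not followed by b)
  Match 3: 'a' (a not followed by b)
Total matches: 3

3


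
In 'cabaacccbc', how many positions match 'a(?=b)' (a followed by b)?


Lookahead 'a(?=b)' matches 'a' only when followed by 'b'.
String: 'cabaacccbc'
Checking each position where char is 'a':
  pos 1: 'a' -> MATCH (next='b')
  pos 3: 'a' -> no (next='a')
  pos 4: 'a' -> no (next='c')
Matching positions: [1]
Count: 1

1


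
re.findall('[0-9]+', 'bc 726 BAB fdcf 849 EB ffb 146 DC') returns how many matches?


Pattern '[0-9]+' finds one or more digits.
Text: 'bc 726 BAB fdcf 849 EB ffb 146 DC'
Scanning for matches:
  Match 1: '726'
  Match 2: '849'
  Match 3: '146'
Total matches: 3

3


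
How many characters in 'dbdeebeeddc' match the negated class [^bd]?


Negated class [^bd] matches any char NOT in {b, d}
Scanning 'dbdeebeeddc':
  pos 0: 'd' -> no (excluded)
  pos 1: 'b' -> no (excluded)
  pos 2: 'd' -> no (excluded)
  pos 3: 'e' -> MATCH
  pos 4: 'e' -> MATCH
  pos 5: 'b' -> no (excluded)
  pos 6: 'e' -> MATCH
  pos 7: 'e' -> MATCH
  pos 8: 'd' -> no (excluded)
  pos 9: 'd' -> no (excluded)
  pos 10: 'c' -> MATCH
Total matches: 5

5


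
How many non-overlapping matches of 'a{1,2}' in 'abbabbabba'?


Pattern 'a{1,2}' matches between 1 and 2 consecutive a's (greedy).
String: 'abbabbabba'
Finding runs of a's and applying greedy matching:
  Run at pos 0: 'a' (length 1)
  Run at pos 3: 'a' (length 1)
  Run at pos 6: 'a' (length 1)
  Run at pos 9: 'a' (length 1)
Matches: ['a', 'a', 'a', 'a']
Count: 4

4


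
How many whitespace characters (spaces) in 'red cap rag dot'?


\s matches whitespace characters (spaces, tabs, etc.).
Text: 'red cap rag dot'
This text has 4 words separated by spaces.
Number of spaces = number of words - 1 = 4 - 1 = 3

3


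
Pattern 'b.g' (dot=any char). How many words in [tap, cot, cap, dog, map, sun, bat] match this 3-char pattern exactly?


Pattern 'b.g' means: starts with 'b', any single char, ends with 'g'.
Checking each word (must be exactly 3 chars):
  'tap' (len=3): no
  'cot' (len=3): no
  'cap' (len=3): no
  'dog' (len=3): no
  'map' (len=3): no
  'sun' (len=3): no
  'bat' (len=3): no
Matching words: []
Total: 0

0


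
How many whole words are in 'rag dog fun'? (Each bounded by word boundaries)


Word boundaries (\b) mark the start/end of each word.
Text: 'rag dog fun'
Splitting by whitespace:
  Word 1: 'rag'
  Word 2: 'dog'
  Word 3: 'fun'
Total whole words: 3

3


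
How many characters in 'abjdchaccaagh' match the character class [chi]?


Character class [chi] matches any of: {c, h, i}
Scanning string 'abjdchaccaagh' character by character:
  pos 0: 'a' -> no
  pos 1: 'b' -> no
  pos 2: 'j' -> no
  pos 3: 'd' -> no
  pos 4: 'c' -> MATCH
  pos 5: 'h' -> MATCH
  pos 6: 'a' -> no
  pos 7: 'c' -> MATCH
  pos 8: 'c' -> MATCH
  pos 9: 'a' -> no
  pos 10: 'a' -> no
  pos 11: 'g' -> no
  pos 12: 'h' -> MATCH
Total matches: 5

5


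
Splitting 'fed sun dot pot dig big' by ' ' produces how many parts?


Splitting by ' ' breaks the string at each occurrence of the separator.
Text: 'fed sun dot pot dig big'
Parts after split:
  Part 1: 'fed'
  Part 2: 'sun'
  Part 3: 'dot'
  Part 4: 'pot'
  Part 5: 'dig'
  Part 6: 'big'
Total parts: 6

6


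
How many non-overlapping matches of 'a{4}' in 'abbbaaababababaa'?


Pattern 'a{4}' matches exactly 4 consecutive a's (greedy, non-overlapping).
String: 'abbbaaababababaa'
Scanning for runs of a's:
  Run at pos 0: 'a' (length 1) -> 0 match(es)
  Run at pos 4: 'aaa' (length 3) -> 0 match(es)
  Run at pos 8: 'a' (length 1) -> 0 match(es)
  Run at pos 10: 'a' (length 1) -> 0 match(es)
  Run at pos 12: 'a' (length 1) -> 0 match(es)
  Run at pos 14: 'aa' (length 2) -> 0 match(es)
Matches found: []
Total: 0

0


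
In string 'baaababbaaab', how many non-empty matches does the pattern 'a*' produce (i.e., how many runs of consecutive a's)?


Pattern 'a*' matches zero or more a's. We want non-empty runs of consecutive a's.
String: 'baaababbaaab'
Walking through the string to find runs of a's:
  Run 1: positions 1-3 -> 'aaa'
  Run 2: positions 5-5 -> 'a'
  Run 3: positions 8-10 -> 'aaa'
Non-empty runs found: ['aaa', 'a', 'aaa']
Count: 3

3


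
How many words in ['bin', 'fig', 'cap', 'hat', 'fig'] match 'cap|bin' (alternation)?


Alternation 'cap|bin' matches either 'cap' or 'bin'.
Checking each word:
  'bin' -> MATCH
  'fig' -> no
  'cap' -> MATCH
  'hat' -> no
  'fig' -> no
Matches: ['bin', 'cap']
Count: 2

2


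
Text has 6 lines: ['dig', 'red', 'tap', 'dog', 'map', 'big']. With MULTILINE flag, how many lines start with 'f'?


With MULTILINE flag, ^ matches the start of each line.
Lines: ['dig', 'red', 'tap', 'dog', 'map', 'big']
Checking which lines start with 'f':
  Line 1: 'dig' -> no
  Line 2: 'red' -> no
  Line 3: 'tap' -> no
  Line 4: 'dog' -> no
  Line 5: 'map' -> no
  Line 6: 'big' -> no
Matching lines: []
Count: 0

0


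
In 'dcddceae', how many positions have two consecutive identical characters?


Looking for consecutive identical characters in 'dcddceae':
  pos 0-1: 'd' vs 'c' -> different
  pos 1-2: 'c' vs 'd' -> different
  pos 2-3: 'd' vs 'd' -> MATCH ('dd')
  pos 3-4: 'd' vs 'c' -> different
  pos 4-5: 'c' vs 'e' -> different
  pos 5-6: 'e' vs 'a' -> different
  pos 6-7: 'a' vs 'e' -> different
Consecutive identical pairs: ['dd']
Count: 1

1


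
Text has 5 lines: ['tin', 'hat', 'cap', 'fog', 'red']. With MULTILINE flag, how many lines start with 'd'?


With MULTILINE flag, ^ matches the start of each line.
Lines: ['tin', 'hat', 'cap', 'fog', 'red']
Checking which lines start with 'd':
  Line 1: 'tin' -> no
  Line 2: 'hat' -> no
  Line 3: 'cap' -> no
  Line 4: 'fog' -> no
  Line 5: 'red' -> no
Matching lines: []
Count: 0

0


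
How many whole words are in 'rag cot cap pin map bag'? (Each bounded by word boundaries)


Word boundaries (\b) mark the start/end of each word.
Text: 'rag cot cap pin map bag'
Splitting by whitespace:
  Word 1: 'rag'
  Word 2: 'cot'
  Word 3: 'cap'
  Word 4: 'pin'
  Word 5: 'map'
  Word 6: 'bag'
Total whole words: 6

6


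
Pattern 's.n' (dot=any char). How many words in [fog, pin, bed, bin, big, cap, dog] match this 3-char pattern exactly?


Pattern 's.n' means: starts with 's', any single char, ends with 'n'.
Checking each word (must be exactly 3 chars):
  'fog' (len=3): no
  'pin' (len=3): no
  'bed' (len=3): no
  'bin' (len=3): no
  'big' (len=3): no
  'cap' (len=3): no
  'dog' (len=3): no
Matching words: []
Total: 0

0


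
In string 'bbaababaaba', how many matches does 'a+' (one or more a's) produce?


Pattern 'a+' matches one or more consecutive a's.
String: 'bbaababaaba'
Scanning for runs of a:
  Match 1: 'aa' (length 2)
  Match 2: 'a' (length 1)
  Match 3: 'aa' (length 2)
  Match 4: 'a' (length 1)
Total matches: 4

4


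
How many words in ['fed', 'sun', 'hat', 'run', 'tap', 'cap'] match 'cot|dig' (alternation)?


Alternation 'cot|dig' matches either 'cot' or 'dig'.
Checking each word:
  'fed' -> no
  'sun' -> no
  'hat' -> no
  'run' -> no
  'tap' -> no
  'cap' -> no
Matches: []
Count: 0

0


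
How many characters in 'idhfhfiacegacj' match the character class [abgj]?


Character class [abgj] matches any of: {a, b, g, j}
Scanning string 'idhfhfiacegacj' character by character:
  pos 0: 'i' -> no
  pos 1: 'd' -> no
  pos 2: 'h' -> no
  pos 3: 'f' -> no
  pos 4: 'h' -> no
  pos 5: 'f' -> no
  pos 6: 'i' -> no
  pos 7: 'a' -> MATCH
  pos 8: 'c' -> no
  pos 9: 'e' -> no
  pos 10: 'g' -> MATCH
  pos 11: 'a' -> MATCH
  pos 12: 'c' -> no
  pos 13: 'j' -> MATCH
Total matches: 4

4


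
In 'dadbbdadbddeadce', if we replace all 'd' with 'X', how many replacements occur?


re.sub('d', 'X', text) replaces every occurrence of 'd' with 'X'.
Text: 'dadbbdadbddeadce'
Scanning for 'd':
  pos 0: 'd' -> replacement #1
  pos 2: 'd' -> replacement #2
  pos 5: 'd' -> replacement #3
  pos 7: 'd' -> replacement #4
  pos 9: 'd' -> replacement #5
  pos 10: 'd' -> replacement #6
  pos 13: 'd' -> replacement #7
Total replacements: 7

7


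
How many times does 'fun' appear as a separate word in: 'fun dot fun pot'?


Scanning each word for exact match 'fun':
  Word 1: 'fun' -> MATCH
  Word 2: 'dot' -> no
  Word 3: 'fun' -> MATCH
  Word 4: 'pot' -> no
Total matches: 2

2


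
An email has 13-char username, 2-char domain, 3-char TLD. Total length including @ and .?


An email address has format: username@domain.tld
Username length: 13
'@' character: 1
Domain length: 2
'.' character: 1
TLD length: 3
Total = 13 + 1 + 2 + 1 + 3 = 20

20


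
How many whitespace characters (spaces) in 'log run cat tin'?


\s matches whitespace characters (spaces, tabs, etc.).
Text: 'log run cat tin'
This text has 4 words separated by spaces.
Number of spaces = number of words - 1 = 4 - 1 = 3

3


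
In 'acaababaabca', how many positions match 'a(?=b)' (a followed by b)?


Lookahead 'a(?=b)' matches 'a' only when followed by 'b'.
String: 'acaababaabca'
Checking each position where char is 'a':
  pos 0: 'a' -> no (next='c')
  pos 2: 'a' -> no (next='a')
  pos 3: 'a' -> MATCH (next='b')
  pos 5: 'a' -> MATCH (next='b')
  pos 7: 'a' -> no (next='a')
  pos 8: 'a' -> MATCH (next='b')
Matching positions: [3, 5, 8]
Count: 3

3


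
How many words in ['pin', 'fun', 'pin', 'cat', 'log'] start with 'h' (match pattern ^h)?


Pattern ^h anchors to start of word. Check which words begin with 'h':
  'pin' -> no
  'fun' -> no
  'pin' -> no
  'cat' -> no
  'log' -> no
Matching words: []
Count: 0

0


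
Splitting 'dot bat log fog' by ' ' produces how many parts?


Splitting by ' ' breaks the string at each occurrence of the separator.
Text: 'dot bat log fog'
Parts after split:
  Part 1: 'dot'
  Part 2: 'bat'
  Part 3: 'log'
  Part 4: 'fog'
Total parts: 4

4


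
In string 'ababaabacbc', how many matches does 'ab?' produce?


Pattern 'ab?' matches 'a' optionally followed by 'b'.
String: 'ababaabacbc'
Scanning left to right for 'a' then checking next char:
  Match 1: 'ab' (a followed by b)
  Match 2: 'ab' (a followed by b)
  Match 3: 'a' (a not followed by b)
  Match 4: 'ab' (a followed by b)
  Match 5: 'a' (a not followed by b)
Total matches: 5

5


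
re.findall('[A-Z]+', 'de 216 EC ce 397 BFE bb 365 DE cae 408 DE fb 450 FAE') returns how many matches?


Pattern '[A-Z]+' finds one or more uppercase letters.
Text: 'de 216 EC ce 397 BFE bb 365 DE cae 408 DE fb 450 FAE'
Scanning for matches:
  Match 1: 'EC'
  Match 2: 'BFE'
  Match 3: 'DE'
  Match 4: 'DE'
  Match 5: 'FAE'
Total matches: 5

5


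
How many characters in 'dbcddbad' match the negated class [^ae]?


Negated class [^ae] matches any char NOT in {a, e}
Scanning 'dbcddbad':
  pos 0: 'd' -> MATCH
  pos 1: 'b' -> MATCH
  pos 2: 'c' -> MATCH
  pos 3: 'd' -> MATCH
  pos 4: 'd' -> MATCH
  pos 5: 'b' -> MATCH
  pos 6: 'a' -> no (excluded)
  pos 7: 'd' -> MATCH
Total matches: 7

7


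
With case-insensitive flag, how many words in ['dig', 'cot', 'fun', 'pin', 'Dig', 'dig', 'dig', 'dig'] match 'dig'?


Case-insensitive matching: compare each word's lowercase form to 'dig'.
  'dig' -> lower='dig' -> MATCH
  'cot' -> lower='cot' -> no
  'fun' -> lower='fun' -> no
  'pin' -> lower='pin' -> no
  'Dig' -> lower='dig' -> MATCH
  'dig' -> lower='dig' -> MATCH
  'dig' -> lower='dig' -> MATCH
  'dig' -> lower='dig' -> MATCH
Matches: ['dig', 'Dig', 'dig', 'dig', 'dig']
Count: 5

5


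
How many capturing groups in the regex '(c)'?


To count capturing groups, count each '(' that starts a group.
Pattern: '(c)'
Walking through the pattern:
  Position 0: '(' -> group #1
Total capturing groups: 1

1


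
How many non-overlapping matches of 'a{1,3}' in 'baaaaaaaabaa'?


Pattern 'a{1,3}' matches between 1 and 3 consecutive a's (greedy).
String: 'baaaaaaaabaa'
Finding runs of a's and applying greedy matching:
  Run at pos 1: 'aaaaaaaa' (length 8)
  Run at pos 10: 'aa' (length 2)
Matches: ['aaa', 'aaa', 'aa', 'aa']
Count: 4

4


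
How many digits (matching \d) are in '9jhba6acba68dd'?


\d matches any digit 0-9.
Scanning '9jhba6acba68dd':
  pos 0: '9' -> DIGIT
  pos 5: '6' -> DIGIT
  pos 10: '6' -> DIGIT
  pos 11: '8' -> DIGIT
Digits found: ['9', '6', '6', '8']
Total: 4

4


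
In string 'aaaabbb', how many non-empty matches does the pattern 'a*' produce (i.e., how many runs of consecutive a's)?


Pattern 'a*' matches zero or more a's. We want non-empty runs of consecutive a's.
String: 'aaaabbb'
Walking through the string to find runs of a's:
  Run 1: positions 0-3 -> 'aaaa'
Non-empty runs found: ['aaaa']
Count: 1

1


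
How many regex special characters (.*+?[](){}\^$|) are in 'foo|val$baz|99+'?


Regex special characters are: . * + ? [ ] ( ) { } \ ^ $ |
Scanning 'foo|val$baz|99+':
  pos 3: '|' -> SPECIAL
  pos 7: '$' -> SPECIAL
  pos 11: '|' -> SPECIAL
  pos 14: '+' -> SPECIAL
Special chars found: ['|', '$', '|', '+']
Total: 4

4


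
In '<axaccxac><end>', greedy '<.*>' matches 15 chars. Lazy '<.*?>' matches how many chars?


Greedy '<.*>' tries to match as MUCH as possible.
Lazy '<.*?>' tries to match as LITTLE as possible.

String: '<axaccxac><end>'
Greedy '<.*>' starts at first '<' and extends to the LAST '>': '<axaccxac><end>' (15 chars)
Lazy '<.*?>' starts at first '<' and stops at the FIRST '>': '<axaccxac>' (10 chars)

10


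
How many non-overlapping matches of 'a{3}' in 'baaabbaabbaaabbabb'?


Pattern 'a{3}' matches exactly 3 consecutive a's (greedy, non-overlapping).
String: 'baaabbaabbaaabbabb'
Scanning for runs of a's:
  Run at pos 1: 'aaa' (length 3) -> 1 match(es)
  Run at pos 6: 'aa' (length 2) -> 0 match(es)
  Run at pos 10: 'aaa' (length 3) -> 1 match(es)
  Run at pos 15: 'a' (length 1) -> 0 match(es)
Matches found: ['aaa', 'aaa']
Total: 2

2


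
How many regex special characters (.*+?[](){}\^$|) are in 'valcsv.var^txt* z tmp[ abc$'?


Regex special characters are: . * + ? [ ] ( ) { } \ ^ $ |
Scanning 'valcsv.var^txt* z tmp[ abc$':
  pos 6: '.' -> SPECIAL
  pos 10: '^' -> SPECIAL
  pos 14: '*' -> SPECIAL
  pos 21: '[' -> SPECIAL
  pos 26: '$' -> SPECIAL
Special chars found: ['.', '^', '*', '[', '$']
Total: 5

5


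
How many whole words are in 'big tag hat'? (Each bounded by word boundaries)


Word boundaries (\b) mark the start/end of each word.
Text: 'big tag hat'
Splitting by whitespace:
  Word 1: 'big'
  Word 2: 'tag'
  Word 3: 'hat'
Total whole words: 3

3


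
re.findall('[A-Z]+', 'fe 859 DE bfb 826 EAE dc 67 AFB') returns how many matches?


Pattern '[A-Z]+' finds one or more uppercase letters.
Text: 'fe 859 DE bfb 826 EAE dc 67 AFB'
Scanning for matches:
  Match 1: 'DE'
  Match 2: 'EAE'
  Match 3: 'AFB'
Total matches: 3

3


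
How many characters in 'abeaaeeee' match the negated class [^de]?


Negated class [^de] matches any char NOT in {d, e}
Scanning 'abeaaeeee':
  pos 0: 'a' -> MATCH
  pos 1: 'b' -> MATCH
  pos 2: 'e' -> no (excluded)
  pos 3: 'a' -> MATCH
  pos 4: 'a' -> MATCH
  pos 5: 'e' -> no (excluded)
  pos 6: 'e' -> no (excluded)
  pos 7: 'e' -> no (excluded)
  pos 8: 'e' -> no (excluded)
Total matches: 4

4


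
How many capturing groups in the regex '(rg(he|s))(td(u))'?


To count capturing groups, count each '(' that starts a group.
Pattern: '(rg(he|s))(td(u))'
Walking through the pattern:
  Position 0: '(' -> group #1
  Position 3: '(' -> group #2
  Position 10: '(' -> group #3
  Position 13: '(' -> group #4
Total capturing groups: 4

4


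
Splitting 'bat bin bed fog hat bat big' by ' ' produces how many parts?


Splitting by ' ' breaks the string at each occurrence of the separator.
Text: 'bat bin bed fog hat bat big'
Parts after split:
  Part 1: 'bat'
  Part 2: 'bin'
  Part 3: 'bed'
  Part 4: 'fog'
  Part 5: 'hat'
  Part 6: 'bat'
  Part 7: 'big'
Total parts: 7

7


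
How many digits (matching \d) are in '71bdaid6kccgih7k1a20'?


\d matches any digit 0-9.
Scanning '71bdaid6kccgih7k1a20':
  pos 0: '7' -> DIGIT
  pos 1: '1' -> DIGIT
  pos 7: '6' -> DIGIT
  pos 14: '7' -> DIGIT
  pos 16: '1' -> DIGIT
  pos 18: '2' -> DIGIT
  pos 19: '0' -> DIGIT
Digits found: ['7', '1', '6', '7', '1', '2', '0']
Total: 7

7


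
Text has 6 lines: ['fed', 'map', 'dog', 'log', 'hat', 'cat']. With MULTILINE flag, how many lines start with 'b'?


With MULTILINE flag, ^ matches the start of each line.
Lines: ['fed', 'map', 'dog', 'log', 'hat', 'cat']
Checking which lines start with 'b':
  Line 1: 'fed' -> no
  Line 2: 'map' -> no
  Line 3: 'dog' -> no
  Line 4: 'log' -> no
  Line 5: 'hat' -> no
  Line 6: 'cat' -> no
Matching lines: []
Count: 0

0


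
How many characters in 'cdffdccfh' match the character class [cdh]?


Character class [cdh] matches any of: {c, d, h}
Scanning string 'cdffdccfh' character by character:
  pos 0: 'c' -> MATCH
  pos 1: 'd' -> MATCH
  pos 2: 'f' -> no
  pos 3: 'f' -> no
  pos 4: 'd' -> MATCH
  pos 5: 'c' -> MATCH
  pos 6: 'c' -> MATCH
  pos 7: 'f' -> no
  pos 8: 'h' -> MATCH
Total matches: 6

6


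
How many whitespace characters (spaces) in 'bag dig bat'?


\s matches whitespace characters (spaces, tabs, etc.).
Text: 'bag dig bat'
This text has 3 words separated by spaces.
Number of spaces = number of words - 1 = 3 - 1 = 2

2


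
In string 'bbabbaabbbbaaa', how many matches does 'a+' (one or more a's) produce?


Pattern 'a+' matches one or more consecutive a's.
String: 'bbabbaabbbbaaa'
Scanning for runs of a:
  Match 1: 'a' (length 1)
  Match 2: 'aa' (length 2)
  Match 3: 'aaa' (length 3)
Total matches: 3

3


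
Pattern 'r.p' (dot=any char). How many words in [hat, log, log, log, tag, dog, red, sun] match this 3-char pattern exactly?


Pattern 'r.p' means: starts with 'r', any single char, ends with 'p'.
Checking each word (must be exactly 3 chars):
  'hat' (len=3): no
  'log' (len=3): no
  'log' (len=3): no
  'log' (len=3): no
  'tag' (len=3): no
  'dog' (len=3): no
  'red' (len=3): no
  'sun' (len=3): no
Matching words: []
Total: 0

0


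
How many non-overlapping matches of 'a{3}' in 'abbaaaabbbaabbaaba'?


Pattern 'a{3}' matches exactly 3 consecutive a's (greedy, non-overlapping).
String: 'abbaaaabbbaabbaaba'
Scanning for runs of a's:
  Run at pos 0: 'a' (length 1) -> 0 match(es)
  Run at pos 3: 'aaaa' (length 4) -> 1 match(es)
  Run at pos 10: 'aa' (length 2) -> 0 match(es)
  Run at pos 14: 'aa' (length 2) -> 0 match(es)
  Run at pos 17: 'a' (length 1) -> 0 match(es)
Matches found: ['aaa']
Total: 1

1


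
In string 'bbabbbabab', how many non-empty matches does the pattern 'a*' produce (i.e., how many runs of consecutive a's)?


Pattern 'a*' matches zero or more a's. We want non-empty runs of consecutive a's.
String: 'bbabbbabab'
Walking through the string to find runs of a's:
  Run 1: positions 2-2 -> 'a'
  Run 2: positions 6-6 -> 'a'
  Run 3: positions 8-8 -> 'a'
Non-empty runs found: ['a', 'a', 'a']
Count: 3

3


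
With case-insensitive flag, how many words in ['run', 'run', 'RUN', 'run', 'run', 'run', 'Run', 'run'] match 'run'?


Case-insensitive matching: compare each word's lowercase form to 'run'.
  'run' -> lower='run' -> MATCH
  'run' -> lower='run' -> MATCH
  'RUN' -> lower='run' -> MATCH
  'run' -> lower='run' -> MATCH
  'run' -> lower='run' -> MATCH
  'run' -> lower='run' -> MATCH
  'Run' -> lower='run' -> MATCH
  'run' -> lower='run' -> MATCH
Matches: ['run', 'run', 'RUN', 'run', 'run', 'run', 'Run', 'run']
Count: 8

8


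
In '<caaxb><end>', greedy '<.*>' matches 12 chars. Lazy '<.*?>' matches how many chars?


Greedy '<.*>' tries to match as MUCH as possible.
Lazy '<.*?>' tries to match as LITTLE as possible.

String: '<caaxb><end>'
Greedy '<.*>' starts at first '<' and extends to the LAST '>': '<caaxb><end>' (12 chars)
Lazy '<.*?>' starts at first '<' and stops at the FIRST '>': '<caaxb>' (7 chars)

7


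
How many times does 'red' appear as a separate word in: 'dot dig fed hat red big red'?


Scanning each word for exact match 'red':
  Word 1: 'dot' -> no
  Word 2: 'dig' -> no
  Word 3: 'fed' -> no
  Word 4: 'hat' -> no
  Word 5: 'red' -> MATCH
  Word 6: 'big' -> no
  Word 7: 'red' -> MATCH
Total matches: 2

2


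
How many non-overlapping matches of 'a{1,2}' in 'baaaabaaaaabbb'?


Pattern 'a{1,2}' matches between 1 and 2 consecutive a's (greedy).
String: 'baaaabaaaaabbb'
Finding runs of a's and applying greedy matching:
  Run at pos 1: 'aaaa' (length 4)
  Run at pos 6: 'aaaaa' (length 5)
Matches: ['aa', 'aa', 'aa', 'aa', 'a']
Count: 5

5


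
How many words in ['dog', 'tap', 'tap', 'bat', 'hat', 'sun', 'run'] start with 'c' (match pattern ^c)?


Pattern ^c anchors to start of word. Check which words begin with 'c':
  'dog' -> no
  'tap' -> no
  'tap' -> no
  'bat' -> no
  'hat' -> no
  'sun' -> no
  'run' -> no
Matching words: []
Count: 0

0


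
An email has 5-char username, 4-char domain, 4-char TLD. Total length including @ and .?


An email address has format: username@domain.tld
Username length: 5
'@' character: 1
Domain length: 4
'.' character: 1
TLD length: 4
Total = 5 + 1 + 4 + 1 + 4 = 15

15


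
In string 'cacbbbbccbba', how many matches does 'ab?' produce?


Pattern 'ab?' matches 'a' optionally followed by 'b'.
String: 'cacbbbbccbba'
Scanning left to right for 'a' then checking next char:
  Match 1: 'a' (a not followed by b)
  Match 2: 'a' (a not followed by b)
Total matches: 2

2


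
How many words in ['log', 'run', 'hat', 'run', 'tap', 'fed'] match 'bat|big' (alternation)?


Alternation 'bat|big' matches either 'bat' or 'big'.
Checking each word:
  'log' -> no
  'run' -> no
  'hat' -> no
  'run' -> no
  'tap' -> no
  'fed' -> no
Matches: []
Count: 0

0


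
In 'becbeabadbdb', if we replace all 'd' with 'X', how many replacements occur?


re.sub('d', 'X', text) replaces every occurrence of 'd' with 'X'.
Text: 'becbeabadbdb'
Scanning for 'd':
  pos 8: 'd' -> replacement #1
  pos 10: 'd' -> replacement #2
Total replacements: 2

2


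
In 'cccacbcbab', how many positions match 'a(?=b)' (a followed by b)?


Lookahead 'a(?=b)' matches 'a' only when followed by 'b'.
String: 'cccacbcbab'
Checking each position where char is 'a':
  pos 3: 'a' -> no (next='c')
  pos 8: 'a' -> MATCH (next='b')
Matching positions: [8]
Count: 1

1


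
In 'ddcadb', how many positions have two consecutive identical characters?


Looking for consecutive identical characters in 'ddcadb':
  pos 0-1: 'd' vs 'd' -> MATCH ('dd')
  pos 1-2: 'd' vs 'c' -> different
  pos 2-3: 'c' vs 'a' -> different
  pos 3-4: 'a' vs 'd' -> different
  pos 4-5: 'd' vs 'b' -> different
Consecutive identical pairs: ['dd']
Count: 1

1


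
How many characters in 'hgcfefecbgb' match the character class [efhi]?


Character class [efhi] matches any of: {e, f, h, i}
Scanning string 'hgcfefecbgb' character by character:
  pos 0: 'h' -> MATCH
  pos 1: 'g' -> no
  pos 2: 'c' -> no
  pos 3: 'f' -> MATCH
  pos 4: 'e' -> MATCH
  pos 5: 'f' -> MATCH
  pos 6: 'e' -> MATCH
  pos 7: 'c' -> no
  pos 8: 'b' -> no
  pos 9: 'g' -> no
  pos 10: 'b' -> no
Total matches: 5

5


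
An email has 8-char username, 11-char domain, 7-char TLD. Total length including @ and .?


An email address has format: username@domain.tld
Username length: 8
'@' character: 1
Domain length: 11
'.' character: 1
TLD length: 7
Total = 8 + 1 + 11 + 1 + 7 = 28

28


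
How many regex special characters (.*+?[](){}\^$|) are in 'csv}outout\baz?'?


Regex special characters are: . * + ? [ ] ( ) { } \ ^ $ |
Scanning 'csv}outout\baz?':
  pos 3: '}' -> SPECIAL
  pos 10: '\' -> SPECIAL
  pos 14: '?' -> SPECIAL
Special chars found: ['}', '\\', '?']
Total: 3

3


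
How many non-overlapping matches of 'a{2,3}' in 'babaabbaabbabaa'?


Pattern 'a{2,3}' matches between 2 and 3 consecutive a's (greedy).
String: 'babaabbaabbabaa'
Finding runs of a's and applying greedy matching:
  Run at pos 1: 'a' (length 1)
  Run at pos 3: 'aa' (length 2)
  Run at pos 7: 'aa' (length 2)
  Run at pos 11: 'a' (length 1)
  Run at pos 13: 'aa' (length 2)
Matches: ['aa', 'aa', 'aa']
Count: 3

3


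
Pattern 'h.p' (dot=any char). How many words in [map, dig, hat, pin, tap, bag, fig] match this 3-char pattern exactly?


Pattern 'h.p' means: starts with 'h', any single char, ends with 'p'.
Checking each word (must be exactly 3 chars):
  'map' (len=3): no
  'dig' (len=3): no
  'hat' (len=3): no
  'pin' (len=3): no
  'tap' (len=3): no
  'bag' (len=3): no
  'fig' (len=3): no
Matching words: []
Total: 0

0


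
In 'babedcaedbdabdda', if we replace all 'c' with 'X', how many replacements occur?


re.sub('c', 'X', text) replaces every occurrence of 'c' with 'X'.
Text: 'babedcaedbdabdda'
Scanning for 'c':
  pos 5: 'c' -> replacement #1
Total replacements: 1

1


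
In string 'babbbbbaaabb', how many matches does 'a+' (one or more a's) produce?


Pattern 'a+' matches one or more consecutive a's.
String: 'babbbbbaaabb'
Scanning for runs of a:
  Match 1: 'a' (length 1)
  Match 2: 'aaa' (length 3)
Total matches: 2

2


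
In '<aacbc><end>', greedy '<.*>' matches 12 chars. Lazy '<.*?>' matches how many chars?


Greedy '<.*>' tries to match as MUCH as possible.
Lazy '<.*?>' tries to match as LITTLE as possible.

String: '<aacbc><end>'
Greedy '<.*>' starts at first '<' and extends to the LAST '>': '<aacbc><end>' (12 chars)
Lazy '<.*?>' starts at first '<' and stops at the FIRST '>': '<aacbc>' (7 chars)

7


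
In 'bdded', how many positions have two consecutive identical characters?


Looking for consecutive identical characters in 'bdded':
  pos 0-1: 'b' vs 'd' -> different
  pos 1-2: 'd' vs 'd' -> MATCH ('dd')
  pos 2-3: 'd' vs 'e' -> different
  pos 3-4: 'e' vs 'd' -> different
Consecutive identical pairs: ['dd']
Count: 1

1


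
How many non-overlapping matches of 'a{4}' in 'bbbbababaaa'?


Pattern 'a{4}' matches exactly 4 consecutive a's (greedy, non-overlapping).
String: 'bbbbababaaa'
Scanning for runs of a's:
  Run at pos 4: 'a' (length 1) -> 0 match(es)
  Run at pos 6: 'a' (length 1) -> 0 match(es)
  Run at pos 8: 'aaa' (length 3) -> 0 match(es)
Matches found: []
Total: 0

0


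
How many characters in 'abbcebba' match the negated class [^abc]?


Negated class [^abc] matches any char NOT in {a, b, c}
Scanning 'abbcebba':
  pos 0: 'a' -> no (excluded)
  pos 1: 'b' -> no (excluded)
  pos 2: 'b' -> no (excluded)
  pos 3: 'c' -> no (excluded)
  pos 4: 'e' -> MATCH
  pos 5: 'b' -> no (excluded)
  pos 6: 'b' -> no (excluded)
  pos 7: 'a' -> no (excluded)
Total matches: 1

1


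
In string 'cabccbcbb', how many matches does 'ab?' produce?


Pattern 'ab?' matches 'a' optionally followed by 'b'.
String: 'cabccbcbb'
Scanning left to right for 'a' then checking next char:
  Match 1: 'ab' (a followed by b)
Total matches: 1

1


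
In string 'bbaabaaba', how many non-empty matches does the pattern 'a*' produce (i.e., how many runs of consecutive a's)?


Pattern 'a*' matches zero or more a's. We want non-empty runs of consecutive a's.
String: 'bbaabaaba'
Walking through the string to find runs of a's:
  Run 1: positions 2-3 -> 'aa'
  Run 2: positions 5-6 -> 'aa'
  Run 3: positions 8-8 -> 'a'
Non-empty runs found: ['aa', 'aa', 'a']
Count: 3

3


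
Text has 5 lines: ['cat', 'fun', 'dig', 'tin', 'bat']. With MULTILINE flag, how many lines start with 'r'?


With MULTILINE flag, ^ matches the start of each line.
Lines: ['cat', 'fun', 'dig', 'tin', 'bat']
Checking which lines start with 'r':
  Line 1: 'cat' -> no
  Line 2: 'fun' -> no
  Line 3: 'dig' -> no
  Line 4: 'tin' -> no
  Line 5: 'bat' -> no
Matching lines: []
Count: 0

0


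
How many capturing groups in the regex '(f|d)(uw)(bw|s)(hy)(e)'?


To count capturing groups, count each '(' that starts a group.
Pattern: '(f|d)(uw)(bw|s)(hy)(e)'
Walking through the pattern:
  Position 0: '(' -> group #1
  Position 5: '(' -> group #2
  Position 9: '(' -> group #3
  Position 15: '(' -> group #4
  Position 19: '(' -> group #5
Total capturing groups: 5

5


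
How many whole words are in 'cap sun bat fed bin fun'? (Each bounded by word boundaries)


Word boundaries (\b) mark the start/end of each word.
Text: 'cap sun bat fed bin fun'
Splitting by whitespace:
  Word 1: 'cap'
  Word 2: 'sun'
  Word 3: 'bat'
  Word 4: 'fed'
  Word 5: 'bin'
  Word 6: 'fun'
Total whole words: 6

6


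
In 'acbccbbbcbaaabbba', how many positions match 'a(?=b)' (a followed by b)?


Lookahead 'a(?=b)' matches 'a' only when followed by 'b'.
String: 'acbccbbbcbaaabbba'
Checking each position where char is 'a':
  pos 0: 'a' -> no (next='c')
  pos 10: 'a' -> no (next='a')
  pos 11: 'a' -> no (next='a')
  pos 12: 'a' -> MATCH (next='b')
Matching positions: [12]
Count: 1

1


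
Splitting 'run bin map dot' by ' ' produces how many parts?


Splitting by ' ' breaks the string at each occurrence of the separator.
Text: 'run bin map dot'
Parts after split:
  Part 1: 'run'
  Part 2: 'bin'
  Part 3: 'map'
  Part 4: 'dot'
Total parts: 4

4


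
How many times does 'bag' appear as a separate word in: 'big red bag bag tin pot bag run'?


Scanning each word for exact match 'bag':
  Word 1: 'big' -> no
  Word 2: 'red' -> no
  Word 3: 'bag' -> MATCH
  Word 4: 'bag' -> MATCH
  Word 5: 'tin' -> no
  Word 6: 'pot' -> no
  Word 7: 'bag' -> MATCH
  Word 8: 'run' -> no
Total matches: 3

3


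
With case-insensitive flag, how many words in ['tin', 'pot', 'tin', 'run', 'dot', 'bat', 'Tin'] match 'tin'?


Case-insensitive matching: compare each word's lowercase form to 'tin'.
  'tin' -> lower='tin' -> MATCH
  'pot' -> lower='pot' -> no
  'tin' -> lower='tin' -> MATCH
  'run' -> lower='run' -> no
  'dot' -> lower='dot' -> no
  'bat' -> lower='bat' -> no
  'Tin' -> lower='tin' -> MATCH
Matches: ['tin', 'tin', 'Tin']
Count: 3

3


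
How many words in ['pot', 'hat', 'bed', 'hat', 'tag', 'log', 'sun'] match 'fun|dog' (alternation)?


Alternation 'fun|dog' matches either 'fun' or 'dog'.
Checking each word:
  'pot' -> no
  'hat' -> no
  'bed' -> no
  'hat' -> no
  'tag' -> no
  'log' -> no
  'sun' -> no
Matches: []
Count: 0

0


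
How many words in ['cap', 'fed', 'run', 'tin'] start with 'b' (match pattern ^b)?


Pattern ^b anchors to start of word. Check which words begin with 'b':
  'cap' -> no
  'fed' -> no
  'run' -> no
  'tin' -> no
Matching words: []
Count: 0

0


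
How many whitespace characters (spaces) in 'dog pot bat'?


\s matches whitespace characters (spaces, tabs, etc.).
Text: 'dog pot bat'
This text has 3 words separated by spaces.
Number of spaces = number of words - 1 = 3 - 1 = 2

2


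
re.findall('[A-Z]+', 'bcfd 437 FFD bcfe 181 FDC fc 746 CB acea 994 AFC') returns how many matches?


Pattern '[A-Z]+' finds one or more uppercase letters.
Text: 'bcfd 437 FFD bcfe 181 FDC fc 746 CB acea 994 AFC'
Scanning for matches:
  Match 1: 'FFD'
  Match 2: 'FDC'
  Match 3: 'CB'
  Match 4: 'AFC'
Total matches: 4

4


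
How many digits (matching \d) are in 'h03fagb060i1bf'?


\d matches any digit 0-9.
Scanning 'h03fagb060i1bf':
  pos 1: '0' -> DIGIT
  pos 2: '3' -> DIGIT
  pos 7: '0' -> DIGIT
  pos 8: '6' -> DIGIT
  pos 9: '0' -> DIGIT
  pos 11: '1' -> DIGIT
Digits found: ['0', '3', '0', '6', '0', '1']
Total: 6

6


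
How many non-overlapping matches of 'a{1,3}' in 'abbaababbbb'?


Pattern 'a{1,3}' matches between 1 and 3 consecutive a's (greedy).
String: 'abbaababbbb'
Finding runs of a's and applying greedy matching:
  Run at pos 0: 'a' (length 1)
  Run at pos 3: 'aa' (length 2)
  Run at pos 6: 'a' (length 1)
Matches: ['a', 'aa', 'a']
Count: 3

3


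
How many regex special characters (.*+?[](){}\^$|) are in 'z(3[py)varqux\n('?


Regex special characters are: . * + ? [ ] ( ) { } \ ^ $ |
Scanning 'z(3[py)varqux\n(':
  pos 1: '(' -> SPECIAL
  pos 3: '[' -> SPECIAL
  pos 6: ')' -> SPECIAL
  pos 13: '\' -> SPECIAL
  pos 15: '(' -> SPECIAL
Special chars found: ['(', '[', ')', '\\', '(']
Total: 5

5


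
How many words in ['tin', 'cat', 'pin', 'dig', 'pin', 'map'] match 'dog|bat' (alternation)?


Alternation 'dog|bat' matches either 'dog' or 'bat'.
Checking each word:
  'tin' -> no
  'cat' -> no
  'pin' -> no
  'dig' -> no
  'pin' -> no
  'map' -> no
Matches: []
Count: 0

0


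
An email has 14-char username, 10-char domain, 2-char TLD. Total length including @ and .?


An email address has format: username@domain.tld
Username length: 14
'@' character: 1
Domain length: 10
'.' character: 1
TLD length: 2
Total = 14 + 1 + 10 + 1 + 2 = 28

28


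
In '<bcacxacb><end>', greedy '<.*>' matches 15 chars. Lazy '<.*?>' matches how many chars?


Greedy '<.*>' tries to match as MUCH as possible.
Lazy '<.*?>' tries to match as LITTLE as possible.

String: '<bcacxacb><end>'
Greedy '<.*>' starts at first '<' and extends to the LAST '>': '<bcacxacb><end>' (15 chars)
Lazy '<.*?>' starts at first '<' and stops at the FIRST '>': '<bcacxacb>' (10 chars)

10


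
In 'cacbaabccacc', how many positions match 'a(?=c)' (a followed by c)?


Lookahead 'a(?=c)' matches 'a' only when followed by 'c'.
String: 'cacbaabccacc'
Checking each position where char is 'a':
  pos 1: 'a' -> MATCH (next='c')
  pos 4: 'a' -> no (next='a')
  pos 5: 'a' -> no (next='b')
  pos 9: 'a' -> MATCH (next='c')
Matching positions: [1, 9]
Count: 2

2


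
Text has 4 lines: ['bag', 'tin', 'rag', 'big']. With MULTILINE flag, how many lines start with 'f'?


With MULTILINE flag, ^ matches the start of each line.
Lines: ['bag', 'tin', 'rag', 'big']
Checking which lines start with 'f':
  Line 1: 'bag' -> no
  Line 2: 'tin' -> no
  Line 3: 'rag' -> no
  Line 4: 'big' -> no
Matching lines: []
Count: 0

0


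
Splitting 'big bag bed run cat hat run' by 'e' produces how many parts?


Splitting by 'e' breaks the string at each occurrence of the separator.
Text: 'big bag bed run cat hat run'
Parts after split:
  Part 1: 'big bag b'
  Part 2: 'd run cat hat run'
Total parts: 2

2


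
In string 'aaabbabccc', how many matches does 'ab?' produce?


Pattern 'ab?' matches 'a' optionally followed by 'b'.
String: 'aaabbabccc'
Scanning left to right for 'a' then checking next char:
  Match 1: 'a' (a not followed by b)
  Match 2: 'a' (a not followed by b)
  Match 3: 'ab' (a followed by b)
  Match 4: 'ab' (a followed by b)
Total matches: 4

4


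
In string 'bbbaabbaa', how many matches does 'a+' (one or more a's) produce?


Pattern 'a+' matches one or more consecutive a's.
String: 'bbbaabbaa'
Scanning for runs of a:
  Match 1: 'aa' (length 2)
  Match 2: 'aa' (length 2)
Total matches: 2

2


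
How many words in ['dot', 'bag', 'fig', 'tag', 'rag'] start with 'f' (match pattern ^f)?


Pattern ^f anchors to start of word. Check which words begin with 'f':
  'dot' -> no
  'bag' -> no
  'fig' -> MATCH (starts with 'f')
  'tag' -> no
  'rag' -> no
Matching words: ['fig']
Count: 1

1


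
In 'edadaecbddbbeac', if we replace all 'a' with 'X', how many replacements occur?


re.sub('a', 'X', text) replaces every occurrence of 'a' with 'X'.
Text: 'edadaecbddbbeac'
Scanning for 'a':
  pos 2: 'a' -> replacement #1
  pos 4: 'a' -> replacement #2
  pos 13: 'a' -> replacement #3
Total replacements: 3

3


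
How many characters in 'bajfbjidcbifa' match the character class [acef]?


Character class [acef] matches any of: {a, c, e, f}
Scanning string 'bajfbjidcbifa' character by character:
  pos 0: 'b' -> no
  pos 1: 'a' -> MATCH
  pos 2: 'j' -> no
  pos 3: 'f' -> MATCH
  pos 4: 'b' -> no
  pos 5: 'j' -> no
  pos 6: 'i' -> no
  pos 7: 'd' -> no
  pos 8: 'c' -> MATCH
  pos 9: 'b' -> no
  pos 10: 'i' -> no
  pos 11: 'f' -> MATCH
  pos 12: 'a' -> MATCH
Total matches: 5

5
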